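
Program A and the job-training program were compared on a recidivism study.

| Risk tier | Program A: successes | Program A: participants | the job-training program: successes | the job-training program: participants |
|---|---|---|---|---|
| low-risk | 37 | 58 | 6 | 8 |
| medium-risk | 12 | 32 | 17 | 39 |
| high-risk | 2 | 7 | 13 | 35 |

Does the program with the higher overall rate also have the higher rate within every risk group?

No

Low-risk: Program A 37/58 = 63.8%, the job-training program 6/8 = 75.0% → the job-training program
Medium-risk: Program A 12/32 = 37.5%, the job-training program 17/39 = 43.6% → the job-training program
High-risk: Program A 2/7 = 28.6%, the job-training program 13/35 = 37.1% → the job-training program
Overall: Program A 51/97 = 52.6%, the job-training program 36/82 = 43.9% → Program A
The job-training program wins each risk group but Program A wins overall — the comparison reverses. The job-training program's participants skew toward high-risk, which has a lower base rate.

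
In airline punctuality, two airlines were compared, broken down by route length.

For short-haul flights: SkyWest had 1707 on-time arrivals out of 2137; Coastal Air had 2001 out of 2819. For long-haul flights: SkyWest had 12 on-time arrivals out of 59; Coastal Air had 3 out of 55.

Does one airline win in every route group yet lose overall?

Short-haul: SkyWest 1707/2137 = 79.9%, Coastal Air 2001/2819 = 71.0% → SkyWest
Long-haul: SkyWest 12/59 = 20.3%, Coastal Air 3/55 = 5.5% → SkyWest
Overall: SkyWest 1719/2196 = 78.3%, Coastal Air 2004/2874 = 69.7% → SkyWest
SkyWest wins overall and in every route group — no reversal.

No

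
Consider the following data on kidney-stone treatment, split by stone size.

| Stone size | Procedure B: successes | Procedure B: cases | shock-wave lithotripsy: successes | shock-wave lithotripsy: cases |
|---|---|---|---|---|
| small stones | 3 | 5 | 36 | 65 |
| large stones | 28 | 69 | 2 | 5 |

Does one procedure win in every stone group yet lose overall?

Yes

Small stones: Procedure B 3/5 = 60.0%, shock-wave lithotripsy 36/65 = 55.4% → Procedure B
Large stones: Procedure B 28/69 = 40.6%, shock-wave lithotripsy 2/5 = 40.0% → Procedure B
Overall: Procedure B 31/74 = 41.9%, shock-wave lithotripsy 38/70 = 54.3% → shock-wave lithotripsy
Procedure B wins each stone group but shock-wave lithotripsy wins overall — the comparison reverses. Procedure B's cases skew toward large stones, which has a lower base rate.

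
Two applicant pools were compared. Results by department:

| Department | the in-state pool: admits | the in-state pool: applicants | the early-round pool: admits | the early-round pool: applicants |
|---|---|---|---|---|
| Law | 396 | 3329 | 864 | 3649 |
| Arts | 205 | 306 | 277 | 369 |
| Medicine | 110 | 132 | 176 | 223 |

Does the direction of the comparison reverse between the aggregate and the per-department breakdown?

No

Law: the in-state pool 396/3329 = 11.9%, the early-round pool 864/3649 = 23.7% → the early-round pool
Arts: the in-state pool 205/306 = 67.0%, the early-round pool 277/369 = 75.1% → the early-round pool
Medicine: the in-state pool 110/132 = 83.3%, the early-round pool 176/223 = 78.9% → the in-state pool
Overall: the in-state pool 711/3767 = 18.9%, the early-round pool 1317/4241 = 31.1% → the early-round pool
Neither sweeps: the in-state pool wins 1 of 3 groups, the early-round pool wins 2. The early-round pool wins overall but not every group — no Simpson reversal.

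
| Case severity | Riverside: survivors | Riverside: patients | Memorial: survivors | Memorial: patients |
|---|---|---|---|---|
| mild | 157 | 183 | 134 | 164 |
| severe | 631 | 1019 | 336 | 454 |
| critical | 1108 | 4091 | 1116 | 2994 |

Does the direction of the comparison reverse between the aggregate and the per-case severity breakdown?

Mild: Riverside 157/183 = 85.8%, Memorial 134/164 = 81.7% → Riverside
Severe: Riverside 631/1019 = 61.9%, Memorial 336/454 = 74.0% → Memorial
Critical: Riverside 1108/4091 = 27.1%, Memorial 1116/2994 = 37.3% → Memorial
Overall: Riverside 1896/5293 = 35.8%, Memorial 1586/3612 = 43.9% → Memorial
Neither sweeps: Riverside wins 1 of 3 groups, Memorial wins 2. Memorial wins overall but not every group — no Simpson reversal.

No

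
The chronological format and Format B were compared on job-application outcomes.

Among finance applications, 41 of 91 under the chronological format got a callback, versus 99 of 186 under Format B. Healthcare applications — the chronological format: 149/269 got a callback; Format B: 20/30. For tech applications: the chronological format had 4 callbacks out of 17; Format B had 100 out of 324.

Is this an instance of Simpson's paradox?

Yes

Finance: the chronological format 41/91 = 45.1%, Format B 99/186 = 53.2% → Format B
Healthcare: the chronological format 149/269 = 55.4%, Format B 20/30 = 66.7% → Format B
Tech: the chronological format 4/17 = 23.5%, Format B 100/324 = 30.9% → Format B
Overall: the chronological format 194/377 = 51.5%, Format B 219/540 = 40.6% → the chronological format
Format B wins each industry group but the chronological format wins overall — the comparison reverses. Format B's applications skew toward tech, which has a lower base rate.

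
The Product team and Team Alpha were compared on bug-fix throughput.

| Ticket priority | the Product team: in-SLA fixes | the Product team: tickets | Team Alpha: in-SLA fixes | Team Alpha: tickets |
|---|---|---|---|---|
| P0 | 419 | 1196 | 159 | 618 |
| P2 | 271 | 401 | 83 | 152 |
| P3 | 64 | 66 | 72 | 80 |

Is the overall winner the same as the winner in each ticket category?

P0: the Product team 419/1196 = 35.0%, Team Alpha 159/618 = 25.7% → the Product team
P2: the Product team 271/401 = 67.6%, Team Alpha 83/152 = 54.6% → the Product team
P3: the Product team 64/66 = 97.0%, Team Alpha 72/80 = 90.0% → the Product team
Overall: the Product team 754/1663 = 45.3%, Team Alpha 314/850 = 36.9% → the Product team
The Product team wins overall and in every ticket group — no reversal.

Yes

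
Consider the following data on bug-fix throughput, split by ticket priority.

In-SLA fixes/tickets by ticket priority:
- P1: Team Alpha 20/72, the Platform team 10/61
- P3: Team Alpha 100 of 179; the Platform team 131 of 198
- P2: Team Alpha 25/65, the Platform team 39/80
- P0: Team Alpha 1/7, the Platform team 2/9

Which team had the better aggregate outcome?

the Platform team

P1: Team Alpha 20/72 = 27.8%, the Platform team 10/61 = 16.4% → Team Alpha
P3: Team Alpha 100/179 = 55.9%, the Platform team 131/198 = 66.2% → the Platform team
P2: Team Alpha 25/65 = 38.5%, the Platform team 39/80 = 48.8% → the Platform team
P0: Team Alpha 1/7 = 14.3%, the Platform team 2/9 = 22.2% → the Platform team
Overall: Team Alpha 146/323 = 45.2%, the Platform team 182/348 = 52.3% → the Platform team
(Neither sweeps every ticket group, but the Platform team has the higher pooled rate.)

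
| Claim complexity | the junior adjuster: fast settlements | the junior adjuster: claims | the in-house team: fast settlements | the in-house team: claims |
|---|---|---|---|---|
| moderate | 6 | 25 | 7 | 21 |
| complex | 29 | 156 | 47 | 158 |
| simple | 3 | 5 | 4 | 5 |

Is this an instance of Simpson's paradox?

Moderate: the junior adjuster 6/25 = 24.0%, the in-house team 7/21 = 33.3% → the in-house team
Complex: the junior adjuster 29/156 = 18.6%, the in-house team 47/158 = 29.7% → the in-house team
Simple: the junior adjuster 3/5 = 60.0%, the in-house team 4/5 = 80.0% → the in-house team
Overall: the junior adjuster 38/186 = 20.4%, the in-house team 58/184 = 31.5% → the in-house team
The in-house team wins overall and in every claim group — no reversal.

No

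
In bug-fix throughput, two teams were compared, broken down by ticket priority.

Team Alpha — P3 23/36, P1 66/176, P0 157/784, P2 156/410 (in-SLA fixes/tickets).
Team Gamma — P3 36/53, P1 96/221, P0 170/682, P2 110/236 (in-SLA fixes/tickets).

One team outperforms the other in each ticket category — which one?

P3: Team Alpha 23/36 = 63.9%, Team Gamma 36/53 = 67.9% → Team Gamma
P1: Team Alpha 66/176 = 37.5%, Team Gamma 96/221 = 43.4% → Team Gamma
P0: Team Alpha 157/784 = 20.0%, Team Gamma 170/682 = 24.9% → Team Gamma
P2: Team Alpha 156/410 = 38.0%, Team Gamma 110/236 = 46.6% → Team Gamma
Team Gamma has the higher rate in all 4 groups.

Team Gamma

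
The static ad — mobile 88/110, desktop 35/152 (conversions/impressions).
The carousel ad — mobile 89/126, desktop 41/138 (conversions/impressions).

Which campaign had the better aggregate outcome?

the carousel ad

Mobile: the static ad 88/110 = 80.0%, the carousel ad 89/126 = 70.6% → the static ad
Desktop: the static ad 35/152 = 23.0%, the carousel ad 41/138 = 29.7% → the carousel ad
Overall: the static ad 123/262 = 46.9%, the carousel ad 130/264 = 49.2% → the carousel ad
(Neither sweeps every device group, but the carousel ad has the higher pooled rate.)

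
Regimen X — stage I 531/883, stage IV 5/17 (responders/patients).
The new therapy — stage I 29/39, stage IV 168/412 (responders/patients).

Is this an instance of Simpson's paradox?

Stage I: Regimen X 531/883 = 60.1%, the new therapy 29/39 = 74.4% → the new therapy
Stage IV: Regimen X 5/17 = 29.4%, the new therapy 168/412 = 40.8% → the new therapy
Overall: Regimen X 536/900 = 59.6%, the new therapy 197/451 = 43.7% → Regimen X
The new therapy wins each disease group but Regimen X wins overall — the comparison reverses. The new therapy's patients skew toward stage IV, which has a lower base rate.

Yes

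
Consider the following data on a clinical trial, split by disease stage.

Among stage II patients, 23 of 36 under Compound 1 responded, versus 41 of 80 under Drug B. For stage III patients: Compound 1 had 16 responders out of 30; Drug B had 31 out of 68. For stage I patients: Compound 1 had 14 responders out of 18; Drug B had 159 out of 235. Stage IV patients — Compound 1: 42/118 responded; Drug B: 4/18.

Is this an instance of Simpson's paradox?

Yes

Stage II: Compound 1 23/36 = 63.9%, Drug B 41/80 = 51.2% → Compound 1
Stage III: Compound 1 16/30 = 53.3%, Drug B 31/68 = 45.6% → Compound 1
Stage I: Compound 1 14/18 = 77.8%, Drug B 159/235 = 67.7% → Compound 1
Stage IV: Compound 1 42/118 = 35.6%, Drug B 4/18 = 22.2% → Compound 1
Overall: Compound 1 95/202 = 47.0%, Drug B 235/401 = 58.6% → Drug B
Compound 1 wins each disease group but Drug B wins overall — the comparison reverses. Compound 1's patients skew toward stage IV, which has a lower base rate.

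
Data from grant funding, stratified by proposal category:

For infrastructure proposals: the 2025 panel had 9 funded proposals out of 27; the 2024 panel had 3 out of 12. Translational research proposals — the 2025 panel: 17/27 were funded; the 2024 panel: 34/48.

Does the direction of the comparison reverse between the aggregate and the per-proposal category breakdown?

No

Infrastructure: the 2025 panel 9/27 = 33.3%, the 2024 panel 3/12 = 25.0% → the 2025 panel
Translational research: the 2025 panel 17/27 = 63.0%, the 2024 panel 34/48 = 70.8% → the 2024 panel
Overall: the 2025 panel 26/54 = 48.1%, the 2024 panel 37/60 = 61.7% → the 2024 panel
Neither sweeps: the 2025 panel wins 1 of 2 groups, the 2024 panel wins 1. The 2024 panel wins overall but not every group — no Simpson reversal.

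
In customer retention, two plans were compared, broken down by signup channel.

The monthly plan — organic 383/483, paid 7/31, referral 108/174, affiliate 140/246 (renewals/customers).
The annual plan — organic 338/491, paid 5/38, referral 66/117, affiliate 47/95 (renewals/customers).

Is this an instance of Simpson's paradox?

Organic: the monthly plan 383/483 = 79.3%, the annual plan 338/491 = 68.8% → the monthly plan
Paid: the monthly plan 7/31 = 22.6%, the annual plan 5/38 = 13.2% → the monthly plan
Referral: the monthly plan 108/174 = 62.1%, the annual plan 66/117 = 56.4% → the monthly plan
Affiliate: the monthly plan 140/246 = 56.9%, the annual plan 47/95 = 49.5% → the monthly plan
Overall: the monthly plan 638/934 = 68.3%, the annual plan 456/741 = 61.5% → the monthly plan
The monthly plan wins overall and in every signup group — no reversal.

No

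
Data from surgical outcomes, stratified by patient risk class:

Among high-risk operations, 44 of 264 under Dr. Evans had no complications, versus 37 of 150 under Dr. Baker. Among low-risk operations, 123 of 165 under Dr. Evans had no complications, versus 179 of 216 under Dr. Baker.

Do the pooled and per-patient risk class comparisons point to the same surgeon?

Yes

High-risk: Dr. Evans 44/264 = 16.7%, Dr. Baker 37/150 = 24.7% → Dr. Baker
Low-risk: Dr. Evans 123/165 = 74.5%, Dr. Baker 179/216 = 82.9% → Dr. Baker
Overall: Dr. Evans 167/429 = 38.9%, Dr. Baker 216/366 = 59.0% → Dr. Baker
Dr. Baker wins overall and in every patient risk group — no reversal.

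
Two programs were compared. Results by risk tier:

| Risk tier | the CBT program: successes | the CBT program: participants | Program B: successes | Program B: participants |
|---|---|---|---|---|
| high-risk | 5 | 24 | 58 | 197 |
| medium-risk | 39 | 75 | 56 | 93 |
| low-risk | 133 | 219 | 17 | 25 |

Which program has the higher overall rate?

High-risk: the CBT program 5/24 = 20.8%, Program B 58/197 = 29.4% → Program B
Medium-risk: the CBT program 39/75 = 52.0%, Program B 56/93 = 60.2% → Program B
Low-risk: the CBT program 133/219 = 60.7%, Program B 17/25 = 68.0% → Program B
Overall: the CBT program 177/318 = 55.7%, Program B 131/315 = 41.6% → the CBT program
(Program B wins every risk group but the CBT program wins overall — Program B's participants skew toward the low-rate high-risk group.)

the CBT program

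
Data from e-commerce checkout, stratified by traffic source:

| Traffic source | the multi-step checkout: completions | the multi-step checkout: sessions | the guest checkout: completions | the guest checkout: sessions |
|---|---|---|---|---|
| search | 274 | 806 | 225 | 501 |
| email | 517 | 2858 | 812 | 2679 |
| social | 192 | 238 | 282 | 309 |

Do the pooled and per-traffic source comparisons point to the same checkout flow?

Search: the multi-step checkout 274/806 = 34.0%, the guest checkout 225/501 = 44.9% → the guest checkout
Email: the multi-step checkout 517/2858 = 18.1%, the guest checkout 812/2679 = 30.3% → the guest checkout
Social: the multi-step checkout 192/238 = 80.7%, the guest checkout 282/309 = 91.3% → the guest checkout
Overall: the multi-step checkout 983/3902 = 25.2%, the guest checkout 1319/3489 = 37.8% → the guest checkout
The guest checkout wins overall and in every traffic group — no reversal.

Yes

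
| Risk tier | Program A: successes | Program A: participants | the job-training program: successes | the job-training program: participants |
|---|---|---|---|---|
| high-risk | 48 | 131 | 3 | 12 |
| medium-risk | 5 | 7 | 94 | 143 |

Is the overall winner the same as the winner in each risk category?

High-risk: Program A 48/131 = 36.6%, the job-training program 3/12 = 25.0% → Program A
Medium-risk: Program A 5/7 = 71.4%, the job-training program 94/143 = 65.7% → Program A
Overall: Program A 53/138 = 38.4%, the job-training program 97/155 = 62.6% → the job-training program
Program A wins each risk group but the job-training program wins overall — the comparison reverses. Program A's participants skew toward high-risk, which has a lower base rate.

No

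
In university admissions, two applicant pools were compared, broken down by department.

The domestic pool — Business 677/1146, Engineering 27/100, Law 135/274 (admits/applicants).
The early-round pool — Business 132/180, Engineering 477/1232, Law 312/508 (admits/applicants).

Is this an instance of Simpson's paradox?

Yes

Business: the domestic pool 677/1146 = 59.1%, the early-round pool 132/180 = 73.3% → the early-round pool
Engineering: the domestic pool 27/100 = 27.0%, the early-round pool 477/1232 = 38.7% → the early-round pool
Law: the domestic pool 135/274 = 49.3%, the early-round pool 312/508 = 61.4% → the early-round pool
Overall: the domestic pool 839/1520 = 55.2%, the early-round pool 921/1920 = 48.0% → the domestic pool
The early-round pool wins each department group but the domestic pool wins overall — the comparison reverses. The early-round pool's applicants skew toward Engineering, which has a lower base rate.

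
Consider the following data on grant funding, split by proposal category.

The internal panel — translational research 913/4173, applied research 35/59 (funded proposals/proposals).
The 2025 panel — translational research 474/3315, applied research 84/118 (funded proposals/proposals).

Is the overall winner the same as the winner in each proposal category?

No

Translational research: the internal panel 913/4173 = 21.9%, the 2025 panel 474/3315 = 14.3% → the internal panel
Applied research: the internal panel 35/59 = 59.3%, the 2025 panel 84/118 = 71.2% → the 2025 panel
Overall: the internal panel 948/4232 = 22.4%, the 2025 panel 558/3433 = 16.3% → the internal panel
Neither sweeps: the internal panel wins 1 of 2 groups, the 2025 panel wins 1. The internal panel wins overall but not every group — no Simpson reversal.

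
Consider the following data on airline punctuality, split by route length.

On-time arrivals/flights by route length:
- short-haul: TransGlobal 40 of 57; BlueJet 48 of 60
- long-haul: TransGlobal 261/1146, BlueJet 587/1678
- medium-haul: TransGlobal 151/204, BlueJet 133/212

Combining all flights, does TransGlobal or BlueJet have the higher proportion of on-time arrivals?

BlueJet

Short-haul: TransGlobal 40/57 = 70.2%, BlueJet 48/60 = 80.0% → BlueJet
Long-haul: TransGlobal 261/1146 = 22.8%, BlueJet 587/1678 = 35.0% → BlueJet
Medium-haul: TransGlobal 151/204 = 74.0%, BlueJet 133/212 = 62.7% → TransGlobal
Overall: TransGlobal 452/1407 = 32.1%, BlueJet 768/1950 = 39.4% → BlueJet
(Neither sweeps every route group, but BlueJet has the higher pooled rate.)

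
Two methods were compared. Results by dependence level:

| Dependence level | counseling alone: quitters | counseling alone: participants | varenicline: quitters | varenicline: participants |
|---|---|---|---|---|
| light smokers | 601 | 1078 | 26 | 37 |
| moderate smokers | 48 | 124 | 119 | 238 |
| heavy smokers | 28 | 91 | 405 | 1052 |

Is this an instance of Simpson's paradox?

Yes

Light smokers: counseling alone 601/1078 = 55.8%, varenicline 26/37 = 70.3% → varenicline
Moderate smokers: counseling alone 48/124 = 38.7%, varenicline 119/238 = 50.0% → varenicline
Heavy smokers: counseling alone 28/91 = 30.8%, varenicline 405/1052 = 38.5% → varenicline
Overall: counseling alone 677/1293 = 52.4%, varenicline 550/1327 = 41.4% → counseling alone
Varenicline wins each dependence group but counseling alone wins overall — the comparison reverses. Varenicline's participants skew toward heavy smokers, which has a lower base rate.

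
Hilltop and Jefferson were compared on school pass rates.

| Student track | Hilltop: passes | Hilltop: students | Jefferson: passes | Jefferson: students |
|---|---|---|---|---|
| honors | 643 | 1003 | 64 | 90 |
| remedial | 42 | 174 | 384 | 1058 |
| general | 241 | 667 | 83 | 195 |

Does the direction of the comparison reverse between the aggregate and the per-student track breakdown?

Honors: Hilltop 643/1003 = 64.1%, Jefferson 64/90 = 71.1% → Jefferson
Remedial: Hilltop 42/174 = 24.1%, Jefferson 384/1058 = 36.3% → Jefferson
General: Hilltop 241/667 = 36.1%, Jefferson 83/195 = 42.6% → Jefferson
Overall: Hilltop 926/1844 = 50.2%, Jefferson 531/1343 = 39.5% → Hilltop
Jefferson wins each student group but Hilltop wins overall — the comparison reverses. Jefferson's students skew toward remedial, which has a lower base rate.

Yes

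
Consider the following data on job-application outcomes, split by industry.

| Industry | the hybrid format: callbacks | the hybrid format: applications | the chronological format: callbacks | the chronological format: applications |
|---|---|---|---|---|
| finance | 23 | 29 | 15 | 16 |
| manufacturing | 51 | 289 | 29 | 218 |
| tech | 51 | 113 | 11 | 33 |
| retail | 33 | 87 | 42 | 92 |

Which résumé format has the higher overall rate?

the hybrid format

Finance: the hybrid format 23/29 = 79.3%, the chronological format 15/16 = 93.8% → the chronological format
Manufacturing: the hybrid format 51/289 = 17.6%, the chronological format 29/218 = 13.3% → the hybrid format
Tech: the hybrid format 51/113 = 45.1%, the chronological format 11/33 = 33.3% → the hybrid format
Retail: the hybrid format 33/87 = 37.9%, the chronological format 42/92 = 45.7% → the chronological format
Overall: the hybrid format 158/518 = 30.5%, the chronological format 97/359 = 27.0% → the hybrid format
(Neither sweeps every industry group, but the hybrid format has the higher pooled rate.)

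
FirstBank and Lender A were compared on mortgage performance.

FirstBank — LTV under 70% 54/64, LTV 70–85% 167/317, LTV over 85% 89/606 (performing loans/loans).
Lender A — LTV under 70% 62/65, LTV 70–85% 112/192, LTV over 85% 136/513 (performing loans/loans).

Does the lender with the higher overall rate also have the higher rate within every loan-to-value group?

LTV under 70%: FirstBank 54/64 = 84.4%, Lender A 62/65 = 95.4% → Lender A
LTV 70–85%: FirstBank 167/317 = 52.7%, Lender A 112/192 = 58.3% → Lender A
LTV over 85%: FirstBank 89/606 = 14.7%, Lender A 136/513 = 26.5% → Lender A
Overall: FirstBank 310/987 = 31.4%, Lender A 310/770 = 40.3% → Lender A
Lender A wins overall and in every loan-to-value group — no reversal.

Yes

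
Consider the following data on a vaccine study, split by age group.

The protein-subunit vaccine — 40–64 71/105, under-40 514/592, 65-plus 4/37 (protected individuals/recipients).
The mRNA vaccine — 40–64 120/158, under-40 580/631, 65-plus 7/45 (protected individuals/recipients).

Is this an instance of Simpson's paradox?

40–64: the protein-subunit vaccine 71/105 = 67.6%, the mRNA vaccine 120/158 = 75.9% → the mRNA vaccine
Under-40: the protein-subunit vaccine 514/592 = 86.8%, the mRNA vaccine 580/631 = 91.9% → the mRNA vaccine
65-plus: the protein-subunit vaccine 4/37 = 10.8%, the mRNA vaccine 7/45 = 15.6% → the mRNA vaccine
Overall: the protein-subunit vaccine 589/734 = 80.2%, the mRNA vaccine 707/834 = 84.8% → the mRNA vaccine
The mRNA vaccine wins overall and in every age group — no reversal.

No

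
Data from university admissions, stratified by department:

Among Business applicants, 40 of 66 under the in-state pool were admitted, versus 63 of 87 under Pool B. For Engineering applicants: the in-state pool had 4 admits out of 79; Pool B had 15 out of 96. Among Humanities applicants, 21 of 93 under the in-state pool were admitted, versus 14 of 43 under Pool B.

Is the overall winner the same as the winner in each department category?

Yes

Business: the in-state pool 40/66 = 60.6%, Pool B 63/87 = 72.4% → Pool B
Engineering: the in-state pool 4/79 = 5.1%, Pool B 15/96 = 15.6% → Pool B
Humanities: the in-state pool 21/93 = 22.6%, Pool B 14/43 = 32.6% → Pool B
Overall: the in-state pool 65/238 = 27.3%, Pool B 92/226 = 40.7% → Pool B
Pool B wins overall and in every department group — no reversal.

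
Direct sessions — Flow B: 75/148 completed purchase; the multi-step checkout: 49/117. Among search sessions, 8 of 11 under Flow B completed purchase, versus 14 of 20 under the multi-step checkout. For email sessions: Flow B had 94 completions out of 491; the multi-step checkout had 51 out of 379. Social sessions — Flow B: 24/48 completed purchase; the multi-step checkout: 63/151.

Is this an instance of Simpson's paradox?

No

Direct: Flow B 75/148 = 50.7%, the multi-step checkout 49/117 = 41.9% → Flow B
Search: Flow B 8/11 = 72.7%, the multi-step checkout 14/20 = 70.0% → Flow B
Email: Flow B 94/491 = 19.1%, the multi-step checkout 51/379 = 13.5% → Flow B
Social: Flow B 24/48 = 50.0%, the multi-step checkout 63/151 = 41.7% → Flow B
Overall: Flow B 201/698 = 28.8%, the multi-step checkout 177/667 = 26.5% → Flow B
Flow B wins overall and in every traffic group — no reversal.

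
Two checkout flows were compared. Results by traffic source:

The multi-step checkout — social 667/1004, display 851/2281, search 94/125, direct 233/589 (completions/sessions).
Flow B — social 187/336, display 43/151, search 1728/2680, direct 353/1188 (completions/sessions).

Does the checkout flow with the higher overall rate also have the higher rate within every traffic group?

Social: the multi-step checkout 667/1004 = 66.4%, Flow B 187/336 = 55.7% → the multi-step checkout
Display: the multi-step checkout 851/2281 = 37.3%, Flow B 43/151 = 28.5% → the multi-step checkout
Search: the multi-step checkout 94/125 = 75.2%, Flow B 1728/2680 = 64.5% → the multi-step checkout
Direct: the multi-step checkout 233/589 = 39.6%, Flow B 353/1188 = 29.7% → the multi-step checkout
Overall: the multi-step checkout 1845/3999 = 46.1%, Flow B 2311/4355 = 53.1% → Flow B
The multi-step checkout wins each traffic group but Flow B wins overall — the comparison reverses. The multi-step checkout's sessions skew toward display, which has a lower base rate.

No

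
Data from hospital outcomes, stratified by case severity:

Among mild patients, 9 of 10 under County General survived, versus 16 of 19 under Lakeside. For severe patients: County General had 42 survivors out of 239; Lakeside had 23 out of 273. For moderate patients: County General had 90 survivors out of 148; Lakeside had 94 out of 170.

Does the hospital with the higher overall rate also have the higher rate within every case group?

Mild: County General 9/10 = 90.0%, Lakeside 16/19 = 84.2% → County General
Severe: County General 42/239 = 17.6%, Lakeside 23/273 = 8.4% → County General
Moderate: County General 90/148 = 60.8%, Lakeside 94/170 = 55.3% → County General
Overall: County General 141/397 = 35.5%, Lakeside 133/462 = 28.8% → County General
County General wins overall and in every case group — no reversal.

Yes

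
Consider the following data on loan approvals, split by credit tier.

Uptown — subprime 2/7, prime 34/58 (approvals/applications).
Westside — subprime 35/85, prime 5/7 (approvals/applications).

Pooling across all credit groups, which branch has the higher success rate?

Subprime: Uptown 2/7 = 28.6%, Westside 35/85 = 41.2% → Westside
Prime: Uptown 34/58 = 58.6%, Westside 5/7 = 71.4% → Westside
Overall: Uptown 36/65 = 55.4%, Westside 40/92 = 43.5% → Uptown
(Westside wins every credit group but Uptown wins overall — Westside's applications skew toward the low-rate subprime group.)

Uptown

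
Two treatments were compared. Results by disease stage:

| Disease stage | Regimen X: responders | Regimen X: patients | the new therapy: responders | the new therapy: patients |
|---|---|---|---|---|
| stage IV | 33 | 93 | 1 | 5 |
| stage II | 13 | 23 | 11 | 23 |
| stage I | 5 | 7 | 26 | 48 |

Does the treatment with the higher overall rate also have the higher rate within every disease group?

No

Stage IV: Regimen X 33/93 = 35.5%, the new therapy 1/5 = 20.0% → Regimen X
Stage II: Regimen X 13/23 = 56.5%, the new therapy 11/23 = 47.8% → Regimen X
Stage I: Regimen X 5/7 = 71.4%, the new therapy 26/48 = 54.2% → Regimen X
Overall: Regimen X 51/123 = 41.5%, the new therapy 38/76 = 50.0% → the new therapy
Regimen X wins each disease group but the new therapy wins overall — the comparison reverses. Regimen X's patients skew toward stage IV, which has a lower base rate.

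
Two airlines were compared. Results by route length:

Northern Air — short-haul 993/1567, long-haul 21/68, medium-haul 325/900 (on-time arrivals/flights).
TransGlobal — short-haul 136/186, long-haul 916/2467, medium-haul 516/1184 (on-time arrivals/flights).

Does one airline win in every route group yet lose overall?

Short-haul: Northern Air 993/1567 = 63.4%, TransGlobal 136/186 = 73.1% → TransGlobal
Long-haul: Northern Air 21/68 = 30.9%, TransGlobal 916/2467 = 37.1% → TransGlobal
Medium-haul: Northern Air 325/900 = 36.1%, TransGlobal 516/1184 = 43.6% → TransGlobal
Overall: Northern Air 1339/2535 = 52.8%, TransGlobal 1568/3837 = 40.9% → Northern Air
TransGlobal wins each route group but Northern Air wins overall — the comparison reverses. TransGlobal's flights skew toward long-haul, which has a lower base rate.

Yes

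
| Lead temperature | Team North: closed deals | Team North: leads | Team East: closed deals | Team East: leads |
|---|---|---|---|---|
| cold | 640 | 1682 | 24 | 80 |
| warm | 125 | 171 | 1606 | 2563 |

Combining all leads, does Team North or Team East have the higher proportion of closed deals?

Cold: Team North 640/1682 = 38.0%, Team East 24/80 = 30.0% → Team North
Warm: Team North 125/171 = 73.1%, Team East 1606/2563 = 62.7% → Team North
Overall: Team North 765/1853 = 41.3%, Team East 1630/2643 = 61.7% → Team East
(Team North wins every lead group but Team East wins overall — Team North's leads skew toward the low-rate cold group.)

Team East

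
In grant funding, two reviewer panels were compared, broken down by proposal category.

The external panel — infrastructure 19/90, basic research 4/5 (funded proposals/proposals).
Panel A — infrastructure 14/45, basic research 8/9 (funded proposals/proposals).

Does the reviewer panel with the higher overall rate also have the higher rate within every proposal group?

Yes

Infrastructure: the external panel 19/90 = 21.1%, Panel A 14/45 = 31.1% → Panel A
Basic research: the external panel 4/5 = 80.0%, Panel A 8/9 = 88.9% → Panel A
Overall: the external panel 23/95 = 24.2%, Panel A 22/54 = 40.7% → Panel A
Panel A wins overall and in every proposal group — no reversal.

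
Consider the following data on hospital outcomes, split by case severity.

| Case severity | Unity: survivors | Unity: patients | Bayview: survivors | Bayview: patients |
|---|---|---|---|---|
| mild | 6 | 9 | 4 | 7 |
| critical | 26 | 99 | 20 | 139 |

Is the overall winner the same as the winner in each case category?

Mild: Unity 6/9 = 66.7%, Bayview 4/7 = 57.1% → Unity
Critical: Unity 26/99 = 26.3%, Bayview 20/139 = 14.4% → Unity
Overall: Unity 32/108 = 29.6%, Bayview 24/146 = 16.4% → Unity
Unity wins overall and in every case group — no reversal.

Yes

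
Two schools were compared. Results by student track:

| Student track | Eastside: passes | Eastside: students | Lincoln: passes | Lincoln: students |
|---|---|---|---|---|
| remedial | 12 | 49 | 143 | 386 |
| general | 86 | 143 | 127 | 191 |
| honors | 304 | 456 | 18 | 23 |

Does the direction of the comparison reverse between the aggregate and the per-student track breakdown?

Yes

Remedial: Eastside 12/49 = 24.5%, Lincoln 143/386 = 37.0% → Lincoln
General: Eastside 86/143 = 60.1%, Lincoln 127/191 = 66.5% → Lincoln
Honors: Eastside 304/456 = 66.7%, Lincoln 18/23 = 78.3% → Lincoln
Overall: Eastside 402/648 = 62.0%, Lincoln 288/600 = 48.0% → Eastside
Lincoln wins each student group but Eastside wins overall — the comparison reverses. Lincoln's students skew toward remedial, which has a lower base rate.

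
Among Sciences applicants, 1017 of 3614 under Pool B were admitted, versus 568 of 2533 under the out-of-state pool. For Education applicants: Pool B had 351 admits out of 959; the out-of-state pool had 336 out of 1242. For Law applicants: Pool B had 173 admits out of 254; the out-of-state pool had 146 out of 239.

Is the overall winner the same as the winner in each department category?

Sciences: Pool B 1017/3614 = 28.1%, the out-of-state pool 568/2533 = 22.4% → Pool B
Education: Pool B 351/959 = 36.6%, the out-of-state pool 336/1242 = 27.1% → Pool B
Law: Pool B 173/254 = 68.1%, the out-of-state pool 146/239 = 61.1% → Pool B
Overall: Pool B 1541/4827 = 31.9%, the out-of-state pool 1050/4014 = 26.2% → Pool B
Pool B wins overall and in every department group — no reversal.

Yes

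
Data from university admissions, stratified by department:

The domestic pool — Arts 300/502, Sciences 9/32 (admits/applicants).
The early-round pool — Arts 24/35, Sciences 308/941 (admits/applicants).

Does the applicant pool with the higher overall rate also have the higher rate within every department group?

No

Arts: the domestic pool 300/502 = 59.8%, the early-round pool 24/35 = 68.6% → the early-round pool
Sciences: the domestic pool 9/32 = 28.1%, the early-round pool 308/941 = 32.7% → the early-round pool
Overall: the domestic pool 309/534 = 57.9%, the early-round pool 332/976 = 34.0% → the domestic pool
The early-round pool wins each department group but the domestic pool wins overall — the comparison reverses. The early-round pool's applicants skew toward Sciences, which has a lower base rate.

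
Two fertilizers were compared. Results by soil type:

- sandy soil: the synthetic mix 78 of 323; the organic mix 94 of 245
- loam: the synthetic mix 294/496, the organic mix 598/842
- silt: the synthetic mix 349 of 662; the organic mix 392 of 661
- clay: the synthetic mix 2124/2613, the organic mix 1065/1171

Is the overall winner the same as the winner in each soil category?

Sandy soil: the synthetic mix 78/323 = 24.1%, the organic mix 94/245 = 38.4% → the organic mix
Loam: the synthetic mix 294/496 = 59.3%, the organic mix 598/842 = 71.0% → the organic mix
Silt: the synthetic mix 349/662 = 52.7%, the organic mix 392/661 = 59.3% → the organic mix
Clay: the synthetic mix 2124/2613 = 81.3%, the organic mix 1065/1171 = 90.9% → the organic mix
Overall: the synthetic mix 2845/4094 = 69.5%, the organic mix 2149/2919 = 73.6% → the organic mix
The organic mix wins overall and in every soil group — no reversal.

Yes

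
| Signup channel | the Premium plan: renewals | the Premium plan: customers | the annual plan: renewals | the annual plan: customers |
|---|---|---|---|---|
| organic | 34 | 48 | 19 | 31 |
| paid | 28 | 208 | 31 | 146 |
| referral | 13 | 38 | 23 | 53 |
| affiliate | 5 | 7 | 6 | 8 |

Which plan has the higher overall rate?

the annual plan

Organic: the Premium plan 34/48 = 70.8%, the annual plan 19/31 = 61.3% → the Premium plan
Paid: the Premium plan 28/208 = 13.5%, the annual plan 31/146 = 21.2% → the annual plan
Referral: the Premium plan 13/38 = 34.2%, the annual plan 23/53 = 43.4% → the annual plan
Affiliate: the Premium plan 5/7 = 71.4%, the annual plan 6/8 = 75.0% → the annual plan
Overall: the Premium plan 80/301 = 26.6%, the annual plan 79/238 = 33.2% → the annual plan
(Neither sweeps every signup group, but the annual plan has the higher pooled rate.)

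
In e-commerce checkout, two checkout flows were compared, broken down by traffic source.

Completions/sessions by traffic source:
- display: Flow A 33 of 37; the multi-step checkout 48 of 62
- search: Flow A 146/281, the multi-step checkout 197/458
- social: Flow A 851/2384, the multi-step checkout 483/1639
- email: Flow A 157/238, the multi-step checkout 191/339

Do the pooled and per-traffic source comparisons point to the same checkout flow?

Display: Flow A 33/37 = 89.2%, the multi-step checkout 48/62 = 77.4% → Flow A
Search: Flow A 146/281 = 52.0%, the multi-step checkout 197/458 = 43.0% → Flow A
Social: Flow A 851/2384 = 35.7%, the multi-step checkout 483/1639 = 29.5% → Flow A
Email: Flow A 157/238 = 66.0%, the multi-step checkout 191/339 = 56.3% → Flow A
Overall: Flow A 1187/2940 = 40.4%, the multi-step checkout 919/2498 = 36.8% → Flow A
Flow A wins overall and in every traffic group — no reversal.

Yes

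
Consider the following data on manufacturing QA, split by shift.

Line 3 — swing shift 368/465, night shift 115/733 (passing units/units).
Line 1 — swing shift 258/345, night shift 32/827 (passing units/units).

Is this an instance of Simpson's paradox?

Swing shift: Line 3 368/465 = 79.1%, Line 1 258/345 = 74.8% → Line 3
Night shift: Line 3 115/733 = 15.7%, Line 1 32/827 = 3.9% → Line 3
Overall: Line 3 483/1198 = 40.3%, Line 1 290/1172 = 24.7% → Line 3
Line 3 wins overall and in every shift group — no reversal.

No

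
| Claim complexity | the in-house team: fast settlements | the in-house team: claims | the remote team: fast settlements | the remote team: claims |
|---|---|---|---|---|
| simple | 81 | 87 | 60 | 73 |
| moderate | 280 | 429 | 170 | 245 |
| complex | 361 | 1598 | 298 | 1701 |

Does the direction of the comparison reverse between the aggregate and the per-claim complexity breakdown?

No

Simple: the in-house team 81/87 = 93.1%, the remote team 60/73 = 82.2% → the in-house team
Moderate: the in-house team 280/429 = 65.3%, the remote team 170/245 = 69.4% → the remote team
Complex: the in-house team 361/1598 = 22.6%, the remote team 298/1701 = 17.5% → the in-house team
Overall: the in-house team 722/2114 = 34.2%, the remote team 528/2019 = 26.2% → the in-house team
Neither sweeps: the in-house team wins 2 of 3 groups, the remote team wins 1. The in-house team wins overall but not every group — no Simpson reversal.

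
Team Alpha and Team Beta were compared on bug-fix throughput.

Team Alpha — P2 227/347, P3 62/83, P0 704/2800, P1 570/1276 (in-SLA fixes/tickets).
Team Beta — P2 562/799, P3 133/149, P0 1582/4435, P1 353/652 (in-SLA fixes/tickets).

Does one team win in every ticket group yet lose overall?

P2: Team Alpha 227/347 = 65.4%, Team Beta 562/799 = 70.3% → Team Beta
P3: Team Alpha 62/83 = 74.7%, Team Beta 133/149 = 89.3% → Team Beta
P0: Team Alpha 704/2800 = 25.1%, Team Beta 1582/4435 = 35.7% → Team Beta
P1: Team Alpha 570/1276 = 44.7%, Team Beta 353/652 = 54.1% → Team Beta
Overall: Team Alpha 1563/4506 = 34.7%, Team Beta 2630/6035 = 43.6% → Team Beta
Team Beta wins overall and in every ticket group — no reversal.

No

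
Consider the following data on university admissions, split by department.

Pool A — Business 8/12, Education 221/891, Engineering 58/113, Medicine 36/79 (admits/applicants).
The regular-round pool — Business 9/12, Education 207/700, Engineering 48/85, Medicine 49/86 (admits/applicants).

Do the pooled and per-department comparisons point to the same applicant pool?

Business: Pool A 8/12 = 66.7%, the regular-round pool 9/12 = 75.0% → the regular-round pool
Education: Pool A 221/891 = 24.8%, the regular-round pool 207/700 = 29.6% → the regular-round pool
Engineering: Pool A 58/113 = 51.3%, the regular-round pool 48/85 = 56.5% → the regular-round pool
Medicine: Pool A 36/79 = 45.6%, the regular-round pool 49/86 = 57.0% → the regular-round pool
Overall: Pool A 323/1095 = 29.5%, the regular-round pool 313/883 = 35.4% → the regular-round pool
The regular-round pool wins overall and in every department group — no reversal.

Yes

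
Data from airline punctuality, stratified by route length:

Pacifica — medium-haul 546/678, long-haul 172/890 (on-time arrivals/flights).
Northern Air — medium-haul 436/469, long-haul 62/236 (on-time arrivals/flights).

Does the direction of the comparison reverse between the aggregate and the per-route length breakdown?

No

Medium-haul: Pacifica 546/678 = 80.5%, Northern Air 436/469 = 93.0% → Northern Air
Long-haul: Pacifica 172/890 = 19.3%, Northern Air 62/236 = 26.3% → Northern Air
Overall: Pacifica 718/1568 = 45.8%, Northern Air 498/705 = 70.6% → Northern Air
Northern Air wins overall and in every route group — no reversal.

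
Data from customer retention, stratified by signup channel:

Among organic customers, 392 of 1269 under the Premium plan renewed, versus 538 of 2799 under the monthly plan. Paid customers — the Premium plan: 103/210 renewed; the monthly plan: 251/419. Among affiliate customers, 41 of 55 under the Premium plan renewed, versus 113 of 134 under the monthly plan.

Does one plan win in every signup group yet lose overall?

No

Organic: the Premium plan 392/1269 = 30.9%, the monthly plan 538/2799 = 19.2% → the Premium plan
Paid: the Premium plan 103/210 = 49.0%, the monthly plan 251/419 = 59.9% → the monthly plan
Affiliate: the Premium plan 41/55 = 74.5%, the monthly plan 113/134 = 84.3% → the monthly plan
Overall: the Premium plan 536/1534 = 34.9%, the monthly plan 902/3352 = 26.9% → the Premium plan
Neither sweeps: the Premium plan wins 1 of 3 groups, the monthly plan wins 2. The Premium plan wins overall but not every group — no Simpson reversal.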